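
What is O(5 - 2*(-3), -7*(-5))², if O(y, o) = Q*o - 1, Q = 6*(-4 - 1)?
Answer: 1104601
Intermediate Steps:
Q = -30 (Q = 6*(-5) = -30)
O(y, o) = -1 - 30*o (O(y, o) = -30*o - 1 = -1 - 30*o)
O(5 - 2*(-3), -7*(-5))² = (-1 - (-210)*(-5))² = (-1 - 30*35)² = (-1 - 1050)² = (-1051)² = 1104601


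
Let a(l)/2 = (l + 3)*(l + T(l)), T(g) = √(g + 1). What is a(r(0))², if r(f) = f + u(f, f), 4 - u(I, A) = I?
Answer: 4116 + 1568*√5 ≈ 7622.2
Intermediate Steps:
u(I, A) = 4 - I
T(g) = √(1 + g)
r(f) = 4 (r(f) = f + (4 - f) = 4)
a(l) = 2*(3 + l)*(l + √(1 + l)) (a(l) = 2*((l + 3)*(l + √(1 + l))) = 2*((3 + l)*(l + √(1 + l))) = 2*(3 + l)*(l + √(1 + l)))
a(r(0))² = (2*4² + 6*4 + 6*√(1 + 4) + 2*4*√(1 + 4))² = (2*16 + 24 + 6*√5 + 2*4*√5)² = (32 + 24 + 6*√5 + 8*√5)² = (56 + 14*√5)²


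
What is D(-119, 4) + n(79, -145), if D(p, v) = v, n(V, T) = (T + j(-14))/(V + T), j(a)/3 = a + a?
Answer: 493/66 ≈ 7.4697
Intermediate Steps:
j(a) = 6*a (j(a) = 3*(a + a) = 3*(2*a) = 6*a)
n(V, T) = (-84 + T)/(T + V) (n(V, T) = (T + 6*(-14))/(V + T) = (T - 84)/(T + V) = (-84 + T)/(T + V))
D(-119, 4) + n(79, -145) = 4 + (-84 - 145)/(-145 + 79) = 4 - 229/(-66) = 4 - 1/66*(-229) = 4 + 229/66 = 493/66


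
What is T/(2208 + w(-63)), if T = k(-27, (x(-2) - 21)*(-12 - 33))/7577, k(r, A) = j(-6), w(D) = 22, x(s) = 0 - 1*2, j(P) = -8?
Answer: -4/8448355 ≈ -4.7346e-7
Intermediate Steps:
x(s) = -2 (x(s) = 0 - 2 = -2)
k(r, A) = -8
T = -8/7577 ≈ -0.0010558
T/(2208 + w(-63)) = -8/(7577*(2208 + 22)) = -8/7577/2230 = -8/7577*1/2230 = -4/8448355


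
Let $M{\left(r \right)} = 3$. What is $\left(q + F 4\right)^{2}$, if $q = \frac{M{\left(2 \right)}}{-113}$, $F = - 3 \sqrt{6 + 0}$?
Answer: $\frac{11032425}{12769} + \frac{72 \sqrt{6}}{113} \approx 865.56$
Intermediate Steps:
$F = - 3 \sqrt{6} \approx -7.3485$
$q = - \frac{3}{113}$ ($q = \frac{3}{-113} = 3 \left(- \frac{1}{113}\right) = - \frac{3}{113} \approx -0.026549$)
$\left(q + F 4\right)^{2} = \left(- \frac{3}{113} + - 3 \sqrt{6} \cdot 4\right)^{2} = \left(- \frac{3}{113} - 12 \sqrt{6}\right)^{2}$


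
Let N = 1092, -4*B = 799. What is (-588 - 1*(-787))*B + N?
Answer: -154633/4 ≈ -38658.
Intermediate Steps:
B = -799/4 (B = -1/4*799 = -799/4 ≈ -199.75)
(-588 - 1*(-787))*B + N = (-588 - 1*(-787))*(-799/4) + 1092 = (-588 + 787)*(-799/4) + 1092 = 199*(-799/4) + 1092 = -159001/4 + 1092 = -154633/4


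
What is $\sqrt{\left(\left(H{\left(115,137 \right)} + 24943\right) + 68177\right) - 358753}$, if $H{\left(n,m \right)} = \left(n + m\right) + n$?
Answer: $3 i \sqrt{29474} \approx 515.04 i$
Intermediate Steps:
$H{\left(n,m \right)} = m + 2 n$ ($H{\left(n,m \right)} = \left(m + n\right) + n = m + 2 n$)
$\sqrt{\left(\left(H{\left(115,137 \right)} + 24943\right) + 68177\right) - 358753} = \sqrt{\left(\left(\left(137 + 2 \cdot 115\right) + 24943\right) + 68177\right) - 358753} = \sqrt{\left(\left(\left(137 + 230\right) + 24943\right) + 68177\right) - 358753} = \sqrt{\left(\left(367 + 24943\right) + 68177\right) - 358753} = \sqrt{\left(25310 + 68177\right) - 358753} = \sqrt{93487 - 358753} = \sqrt{-265266} = 3 i \sqrt{29474}$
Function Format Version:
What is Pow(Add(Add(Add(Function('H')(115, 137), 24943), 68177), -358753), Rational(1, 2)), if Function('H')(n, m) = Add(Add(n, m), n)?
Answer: Mul(3, I, Pow(29474, Rational(1, 2))) ≈ Mul(515.04, I)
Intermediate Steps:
Function('H')(n, m) = Add(m, Mul(2, n)) (Function('H')(n, m) = Add(Add(m, n), n) = Add(m, Mul(2, n)))
Pow(Add(Add(Add(Function('H')(115, 137), 24943), 68177), -358753), Rational(1, 2)) = Pow(Add(Add(Add(Add(137, Mul(2, 115)), 24943), 68177), -358753), Rational(1, 2)) = Pow(Add(Add(Add(Add(137, 230), 24943), 68177), -358753), Rational(1, 2)) = Pow(Add(Add(Add(367, 24943), 68177), -358753), Rational(1, 2)) = Pow(Add(Add(25310, 68177), -358753), Rational(1, 2)) = Pow(Add(93487, -358753), Rational(1, 2)) = Pow(-265266, Rational(1, 2)) = Mul(3, I, Pow(29474, Rational(1, 2)))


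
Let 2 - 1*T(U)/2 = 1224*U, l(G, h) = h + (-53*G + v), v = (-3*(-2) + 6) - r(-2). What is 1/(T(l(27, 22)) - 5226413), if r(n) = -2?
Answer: -1/1811449 ≈ -5.5204e-7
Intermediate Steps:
v = 14 (v = (-3*(-2) + 6) - 1*(-2) = (6 + 6) + 2 = 12 + 2 = 14)
l(G, h) = 14 + h - 53*G (l(G, h) = h + (-53*G + 14) = h + (14 - 53*G) = 14 + h - 53*G)
T(U) = 4 - 2448*U
1/(T(l(27, 22)) - 5226413) = 1/((4 - 2448*(14 + 22 - 53*27)) - 5226413) = 1/((4 - 2448*(14 + 22 - 1431)) - 5226413) = 1/((4 - 2448*(-1395)) - 5226413) = 1/((4 + 3414960) - 5226413) = 1/(3414964 - 5226413) = 1/(-1811449) = -1/1811449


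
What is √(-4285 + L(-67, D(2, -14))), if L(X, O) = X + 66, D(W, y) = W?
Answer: I*√4286 ≈ 65.468*I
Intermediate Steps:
L(X, O) = 66 + X
√(-4285 + L(-67, D(2, -14))) = √(-4285 + (66 - 67)) = √(-4285 - 1) = √(-4286) = I*√4286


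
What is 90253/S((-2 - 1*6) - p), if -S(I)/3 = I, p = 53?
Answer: 90253/183 ≈ 493.19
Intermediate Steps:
S(I) = -3*I
90253/S((-2 - 1*6) - p) = 90253/((-3*((-2 - 1*6) - 1*53))) = 90253/((-3*((-2 - 6) - 53))) = 90253/((-3*(-8 - 53))) = 90253/((-3*(-61))) = 90253/183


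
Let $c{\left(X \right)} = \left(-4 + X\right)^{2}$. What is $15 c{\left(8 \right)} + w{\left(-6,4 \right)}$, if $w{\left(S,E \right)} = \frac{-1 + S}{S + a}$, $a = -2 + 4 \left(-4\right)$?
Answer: $\frac{5767}{24} \approx 240.29$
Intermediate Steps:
$a = -18$ ($a = -2 - 16 = -18$)
$w{\left(S,E \right)} = \frac{-1 + S}{-18 + S}$ ($w{\left(S,E \right)} = \frac{-1 + S}{S - 18} = \frac{-1 + S}{-18 + S}$)
$15 c{\left(8 \right)} + w{\left(-6,4 \right)} = 15 \left(-4 + 8\right)^{2} + \frac{-1 - 6}{-18 - 6} = 15 \cdot 4^{2} + \frac{1}{-24} \left(-7\right) = 15 \cdot 16 - - \frac{7}{24} = 240 + \frac{7}{24} = \frac{5767}{24}$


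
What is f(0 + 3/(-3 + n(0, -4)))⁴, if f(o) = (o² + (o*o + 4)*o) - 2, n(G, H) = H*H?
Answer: 24376773296656/23298085122481 ≈ 1.0463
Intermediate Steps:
n(G, H) = H²
f(o) = -2 + o² + o*(4 + o²) (f(o) = (o² + (o² + 4)*o) - 2 = (o² + (4 + o²)*o) - 2 = (o² + o*(4 + o²)) - 2 = -2 + o² + o*(4 + o²))
f(0 + 3/(-3 + n(0, -4)))⁴ = (-2 + (0 + 3/(-3 + (-4)²))² + (0 + 3/(-3 + (-4)²))³ + 4*(0 + 3/(-3 + (-4)²)))⁴ = (-2 + (0 + 3/(-3 + 16))² + (0 + 3/(-3 + 16))³ + 4*(0 + 3/(-3 + 16)))⁴ = (-2 + (0 + 3/13)² + (0 + 3/13)³ + 4*(0 + 3/13))⁴ = (-2 + (3/13)² + (3/13)³ + 4*(3/13))⁴ = (-2 + 9/169 + 27/2197 + 12/13)⁴ = (-2222/2197)⁴ = 24376773296656/23298085122481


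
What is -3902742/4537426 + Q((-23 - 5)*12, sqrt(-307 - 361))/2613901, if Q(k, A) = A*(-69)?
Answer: -1951371/2268713 - 138*I*sqrt(167)/2613901 ≈ -0.86012 - 0.00068226*I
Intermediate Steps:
Q(k, A) = -69*A
-3902742/4537426 + Q((-23 - 5)*12, sqrt(-307 - 361))/2613901 = -3902742/4537426 - 69*sqrt(-307 - 361)/2613901 = -3902742*1/4537426 - 138*I*sqrt(167)*(1/2613901) = -1951371/2268713 - 138*I*sqrt(167)*(1/2613901) = -1951371/2268713 - 138*I*sqrt(167)/2613901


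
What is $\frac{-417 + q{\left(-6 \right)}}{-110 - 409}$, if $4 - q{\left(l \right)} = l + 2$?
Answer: $\frac{409}{519} \approx 0.78805$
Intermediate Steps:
$q{\left(l \right)} = 2 - l$ ($q{\left(l \right)} = 4 - \left(l + 2\right) = 4 - \left(2 + l\right) = 2 - l$)
$\frac{-417 + q{\left(-6 \right)}}{-110 - 409} = \frac{-417 + \left(2 - -6\right)}{-110 - 409} = \frac{-417 + \left(2 + 6\right)}{-519} = \left(-417 + 8\right) \left(- \frac{1}{519}\right) = \left(-409\right) \left(- \frac{1}{519}\right) = \frac{409}{519}$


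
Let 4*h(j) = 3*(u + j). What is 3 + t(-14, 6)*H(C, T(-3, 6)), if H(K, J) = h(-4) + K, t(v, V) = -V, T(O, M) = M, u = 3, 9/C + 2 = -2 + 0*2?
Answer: 21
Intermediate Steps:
C = -9/4 (C = 9/(-2 + (-2 + 0*2)) = 9/(-2 + (-2 + 0)) = 9/(-2 - 2) = 9/(-4) = 9*(-¼) = -9/4 ≈ -2.2500)
h(j) = 9/4 + 3*j/4 (h(j) = (3*(3 + j))/4 = (9 + 3*j)/4 = 9/4 + 3*j/4)
H(K, J) = -¾ + K (H(K, J) = (9/4 + (¾)*(-4)) + K = (9/4 - 3) + K = -¾ + K)
3 + t(-14, 6)*H(C, T(-3, 6)) = 3 + (-1*6)*(-¾ - 9/4) = 3 - 6*(-3) = 3 + 18 = 21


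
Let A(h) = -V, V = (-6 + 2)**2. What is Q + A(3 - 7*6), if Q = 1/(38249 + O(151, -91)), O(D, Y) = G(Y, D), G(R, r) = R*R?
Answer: -744479/46530 ≈ -16.000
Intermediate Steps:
G(R, r) = R**2
V = 16 (V = (-4)**2 = 16)
O(D, Y) = Y**2
A(h) = -16 (A(h) = -1*16 = -16)
Q = 1/46530 (Q = 1/(38249 + (-91)**2) = 1/(38249 + 8281) = 1/46530 ≈ 2.1492e-5)
Q + A(3 - 7*6) = 1/46530 - 16 = -744479/46530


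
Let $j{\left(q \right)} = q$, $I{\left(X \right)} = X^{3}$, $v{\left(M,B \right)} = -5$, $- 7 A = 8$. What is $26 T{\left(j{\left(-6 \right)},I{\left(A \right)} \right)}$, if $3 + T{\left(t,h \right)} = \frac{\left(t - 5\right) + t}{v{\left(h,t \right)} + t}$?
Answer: $- \frac{416}{11} \approx -37.818$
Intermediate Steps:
$A = - \frac{8}{7}$ ($A = \left(- \frac{1}{7}\right) 8 = - \frac{8}{7} \approx -1.1429$)
$T{\left(t,h \right)} = -3 + \frac{-5 + 2 t}{-5 + t}$ ($T{\left(t,h \right)} = -3 + \frac{\left(t - 5\right) + t}{-5 + t} = -3 + \frac{\left(-5 + t\right) + t}{-5 + t} = -3 + \frac{-5 + 2 t}{-5 + t}$)
$26 T{\left(j{\left(-6 \right)},I{\left(A \right)} \right)} = 26 \frac{10 - -6}{-5 - 6} = 26 \frac{10 + 6}{-11} = 26 \left(\left(- \frac{1}{11}\right) 16\right) = 26 \left(- \frac{16}{11}\right) = - \frac{416}{11}$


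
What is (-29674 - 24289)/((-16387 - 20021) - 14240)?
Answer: 4151/3896 ≈ 1.0655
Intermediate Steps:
(-29674 - 24289)/((-16387 - 20021) - 14240) = -53963/(-36408 - 14240) = -53963/(-50648) = -53963*(-1/50648) = 4151/3896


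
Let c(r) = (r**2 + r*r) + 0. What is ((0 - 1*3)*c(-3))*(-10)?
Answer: 540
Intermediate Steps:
c(r) = 2*r**2 (c(r) = (r**2 + r**2) + 0 = 2*r**2 + 0 = 2*r**2)
((0 - 1*3)*c(-3))*(-10) = ((0 - 1*3)*(2*(-3)**2))*(-10) = ((0 - 3)*(2*9))*(-10) = -3*18*(-10) = -54*(-10) = 540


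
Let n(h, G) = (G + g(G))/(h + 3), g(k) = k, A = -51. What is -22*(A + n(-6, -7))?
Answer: 3058/3 ≈ 1019.3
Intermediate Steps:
n(h, G) = 2*G/(3 + h) (n(h, G) = (G + G)/(h + 3) = (2*G)/(3 + h) = 2*G/(3 + h))
-22*(A + n(-6, -7)) = -22*(-51 + 2*(-7)/(3 - 6)) = -22*(-51 + 2*(-7)/(-3)) = -22*(-51 + 2*(-7)*(-1/3)) = -22*(-51 + 14/3) = -22*(-139/3) = 3058/3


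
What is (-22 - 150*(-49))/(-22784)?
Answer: -229/712 ≈ -0.32163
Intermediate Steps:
(-22 - 150*(-49))/(-22784) = (-22 + 7350)*(-1/22784) = 7328*(-1/22784) = -229/712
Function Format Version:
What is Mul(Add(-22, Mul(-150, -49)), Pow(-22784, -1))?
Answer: Rational(-229, 712) ≈ -0.32163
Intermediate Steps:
Mul(Add(-22, Mul(-150, -49)), Pow(-22784, -1)) = Mul(Add(-22, 7350), Rational(-1, 22784)) = Mul(7328, Rational(-1, 22784)) = Rational(-229, 712)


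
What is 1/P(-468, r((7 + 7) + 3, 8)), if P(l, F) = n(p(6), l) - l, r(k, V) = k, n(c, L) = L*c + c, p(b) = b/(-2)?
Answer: 1/1869 ≈ 0.00053505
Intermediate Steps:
p(b) = -b/2 (p(b) = b*(-1/2) = -b/2)
n(c, L) = c + L*c
P(l, F) = -3 - 4*l (P(l, F) = (-1/2*6)*(1 + l) - l = -3*(1 + l) - l = (-3 - 3*l) - l = -3 - 4*l)
1/P(-468, r((7 + 7) + 3, 8)) = 1/(-3 - 4*(-468)) = 1/(-3 + 1872) = 1/1869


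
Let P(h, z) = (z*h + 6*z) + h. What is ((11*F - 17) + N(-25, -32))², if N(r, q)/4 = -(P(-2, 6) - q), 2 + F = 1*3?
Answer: 49284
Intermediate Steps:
F = 1 (F = -2 + 1*3 = -2 + 3 = 1)
P(h, z) = h + 6*z + h*z (P(h, z) = (h*z + 6*z) + h = (6*z + h*z) + h = h + 6*z + h*z)
N(r, q) = -88 + 4*q (N(r, q) = 4*(-((-2 + 6*6 - 2*6) - q)) = 4*(-((-2 + 36 - 12) - q)) = 4*(-(22 - q)) = 4*(-22 + q) = -88 + 4*q)
((11*F - 17) + N(-25, -32))² = ((11*1 - 17) + (-88 + 4*(-32)))² = ((11 - 17) + (-88 - 128))² = (-6 - 216)² = (-222)² = 49284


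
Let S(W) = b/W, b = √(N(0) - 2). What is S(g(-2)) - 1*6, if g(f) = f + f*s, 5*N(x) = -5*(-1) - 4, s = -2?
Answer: -6 + 3*I*√5/10 ≈ -6.0 + 0.67082*I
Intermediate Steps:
N(x) = ⅕ (N(x) = (-5*(-1) - 4)/5 = (5 - 4)/5 = (⅕)*1 = ⅕)
g(f) = -f (g(f) = f + f*(-2) = f - 2*f = -f)
b = 3*I*√5/5 (b = √(⅕ - 2) = √(-9/5) = 3*I*√5/5 ≈ 1.3416*I)
S(W) = 3*I*√5/(5*W) (S(W) = (3*I*√5/5)/W = 3*I*√5/(5*W))
S(g(-2)) - 1*6 = 3*I*√5/(5*((-1*(-2)))) - 1*6 = (⅗)*I*√5/2 - 6 = (⅗)*I*√5*(½) - 6 = 3*I*√5/10 - 6 = -6 + 3*I*√5/10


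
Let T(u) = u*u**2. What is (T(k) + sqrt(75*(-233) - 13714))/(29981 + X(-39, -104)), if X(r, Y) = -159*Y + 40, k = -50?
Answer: -125000/46557 + I*sqrt(31189)/46557 ≈ -2.6849 + 0.0037933*I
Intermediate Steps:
X(r, Y) = 40 - 159*Y
T(u) = u**3
(T(k) + sqrt(75*(-233) - 13714))/(29981 + X(-39, -104)) = ((-50)**3 + sqrt(75*(-233) - 13714))/(29981 + (40 - 159*(-104))) = (-125000 + sqrt(-17475 - 13714))/(29981 + (40 + 16536)) = (-125000 + sqrt(-31189))/(29981 + 16576) = (-125000 + I*sqrt(31189))/46557 = (-125000 + I*sqrt(31189))*(1/46557) = -125000/46557 + I*sqrt(31189)/46557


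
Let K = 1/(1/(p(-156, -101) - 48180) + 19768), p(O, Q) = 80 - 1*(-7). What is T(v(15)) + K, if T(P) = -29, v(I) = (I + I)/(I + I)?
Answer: -27570322174/950702423 ≈ -29.000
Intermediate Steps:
v(I) = 1 (v(I) = (2*I)/((2*I)) = (2*I)*(1/(2*I)) = 1)
p(O, Q) = 87 (p(O, Q) = 80 + 7 = 87)
K = 48093/950702423 (K = 1/(1/(87 - 48180) + 19768) = 1/(1/(-48093) + 19768) = 1/(-1/48093 + 19768) = 1/(950702423/48093) = 48093/950702423 ≈ 5.0587e-5)
T(v(15)) + K = -29 + 48093/950702423 = -27570322174/950702423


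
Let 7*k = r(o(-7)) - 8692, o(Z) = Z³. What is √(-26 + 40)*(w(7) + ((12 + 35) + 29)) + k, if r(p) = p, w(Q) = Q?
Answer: -9035/7 + 83*√14 ≈ -980.16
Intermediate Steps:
k = -9035/7 (k = ((-7)³ - 8692)/7 = (-343 - 8692)/7 = (⅐)*(-9035) = -9035/7 ≈ -1290.7)
√(-26 + 40)*(w(7) + ((12 + 35) + 29)) + k = √(-26 + 40)*(7 + ((12 + 35) + 29)) - 9035/7 = √14*(7 + (47 + 29)) - 9035/7 = √14*(7 + 76) - 9035/7 = √14*83 - 9035/7 = 83*√14 - 9035/7 = -9035/7 + 83*√14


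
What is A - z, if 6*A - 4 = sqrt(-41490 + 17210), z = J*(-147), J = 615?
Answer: 271217/3 + I*sqrt(6070)/3 ≈ 90406.0 + 25.97*I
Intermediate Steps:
z = -90405 (z = 615*(-147) = -90405)
A = 2/3 + I*sqrt(6070)/3 (A = 2/3 + sqrt(-41490 + 17210)/6 = 2/3 + sqrt(-24280)/6 = 2/3 + (2*I*sqrt(6070))/6 = 2/3 + I*sqrt(6070)/3 ≈ 0.66667 + 25.97*I)
A - z = (2/3 + I*sqrt(6070)/3) - 1*(-90405) = (2/3 + I*sqrt(6070)/3) + 90405 = 271217/3 + I*sqrt(6070)/3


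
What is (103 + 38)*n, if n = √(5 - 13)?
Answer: 282*I*√2 ≈ 398.81*I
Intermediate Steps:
n = 2*I*√2 (n = √(-8) = 2*I*√2 ≈ 2.8284*I)
(103 + 38)*n = (103 + 38)*(2*I*√2) = 141*(2*I*√2) = 282*I*√2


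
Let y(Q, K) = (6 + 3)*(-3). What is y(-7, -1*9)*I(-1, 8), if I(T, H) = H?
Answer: -216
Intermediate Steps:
y(Q, K) = -27 (y(Q, K) = 9*(-3) = -27)
y(-7, -1*9)*I(-1, 8) = -27*8 = -216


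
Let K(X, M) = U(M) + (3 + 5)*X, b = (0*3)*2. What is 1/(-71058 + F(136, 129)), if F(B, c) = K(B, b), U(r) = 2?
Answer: -1/69968 ≈ -1.4292e-5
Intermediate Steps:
b = 0 (b = 0*2 = 0)
K(X, M) = 2 + 8*X (K(X, M) = 2 + (3 + 5)*X = 2 + 8*X)
F(B, c) = 2 + 8*B
1/(-71058 + F(136, 129)) = 1/(-71058 + (2 + 8*136)) = 1/(-71058 + (2 + 1088)) = 1/(-71058 + 1090) = 1/(-69968) = -1/69968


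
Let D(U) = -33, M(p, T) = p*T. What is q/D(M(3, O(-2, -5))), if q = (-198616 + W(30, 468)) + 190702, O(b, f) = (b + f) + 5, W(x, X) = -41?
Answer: 7955/33 ≈ 241.06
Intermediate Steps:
O(b, f) = 5 + b + f
M(p, T) = T*p
q = -7955 (q = (-198616 - 41) + 190702 = -198657 + 190702 = -7955)
q/D(M(3, O(-2, -5))) = -7955/(-33) = -7955*(-1/33) = 7955/33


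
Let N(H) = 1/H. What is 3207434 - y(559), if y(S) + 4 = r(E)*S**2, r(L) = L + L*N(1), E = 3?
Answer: 1332552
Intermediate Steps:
r(L) = 2*L (r(L) = L + L/1 = L + L*1 = L + L = 2*L)
y(S) = -4 + 6*S**2 (y(S) = -4 + (2*3)*S**2 = -4 + 6*S**2)
3207434 - y(559) = 3207434 - (-4 + 6*559**2) = 3207434 - (-4 + 6*312481) = 3207434 - (-4 + 1874886) = 3207434 - 1*1874882 = 3207434 - 1874882 = 1332552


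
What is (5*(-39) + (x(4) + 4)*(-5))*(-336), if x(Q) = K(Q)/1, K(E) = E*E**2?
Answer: 179760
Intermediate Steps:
K(E) = E**3
x(Q) = Q**3 (x(Q) = Q**3/1 = Q**3*1 = Q**3)
(5*(-39) + (x(4) + 4)*(-5))*(-336) = (5*(-39) + (4**3 + 4)*(-5))*(-336) = (-195 + (64 + 4)*(-5))*(-336) = (-195 + 68*(-5))*(-336) = (-195 - 340)*(-336) = -535*(-336) = 179760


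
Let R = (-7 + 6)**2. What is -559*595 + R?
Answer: -332604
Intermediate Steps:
R = 1 (R = (-1)**2 = 1)
-559*595 + R = -559*595 + 1 = -332605 + 1 = -332604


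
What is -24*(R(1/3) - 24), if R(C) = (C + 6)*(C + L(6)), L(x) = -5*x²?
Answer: 83656/3 ≈ 27885.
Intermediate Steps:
R(C) = (-180 + C)*(6 + C) (R(C) = (C + 6)*(C - 5*6²) = (6 + C)*(C - 5*36) = (6 + C)*(C - 180) = (6 + C)*(-180 + C) = (-180 + C)*(6 + C))
-24*(R(1/3) - 24) = -24*((-1080 + (1/3)² - 174/3) - 24) = -24*((-1080 + (⅓)² - 174*⅓) - 24) = -24*((-1080 + ⅑ - 58) - 24) = -24*(-10241/9 - 24) = -24*(-10457/9) = 83656/3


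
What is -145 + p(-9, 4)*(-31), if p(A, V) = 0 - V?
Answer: -21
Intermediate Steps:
p(A, V) = -V
-145 + p(-9, 4)*(-31) = -145 - 1*4*(-31) = -145 - 4*(-31) = -145 + 124 = -21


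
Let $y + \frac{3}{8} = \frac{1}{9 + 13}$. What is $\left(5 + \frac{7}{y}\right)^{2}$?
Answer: $\frac{221841}{841} \approx 263.78$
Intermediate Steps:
$y = - \frac{29}{88}$ ($y = - \frac{3}{8} + \frac{1}{9 + 13} = - \frac{3}{8} + \frac{1}{22} = - \frac{29}{88} \approx -0.32955$)
$\left(5 + \frac{7}{y}\right)^{2} = \left(5 + \frac{7}{- \frac{29}{88}}\right)^{2} = \left(5 + 7 \left(- \frac{88}{29}\right)\right)^{2} = \left(5 - \frac{616}{29}\right)^{2} = \left(- \frac{471}{29}\right)^{2} = \frac{221841}{841}$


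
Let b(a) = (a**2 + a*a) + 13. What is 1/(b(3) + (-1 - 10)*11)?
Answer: -1/90 ≈ -0.011111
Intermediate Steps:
b(a) = 13 + 2*a**2 (b(a) = (a**2 + a**2) + 13 = 2*a**2 + 13 = 13 + 2*a**2)
1/(b(3) + (-1 - 10)*11) = 1/((13 + 2*3**2) + (-1 - 10)*11) = 1/((13 + 2*9) - 11*11) = 1/((13 + 18) - 121) = 1/(31 - 121) = 1/(-90) = -1/90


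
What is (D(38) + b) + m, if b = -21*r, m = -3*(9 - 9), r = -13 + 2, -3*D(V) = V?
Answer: 655/3 ≈ 218.33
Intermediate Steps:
D(V) = -V/3
r = -11
m = 0 (m = -3*0 = 0)
b = 231 (b = -21*(-11) = 231)
(D(38) + b) + m = (-⅓*38 + 231) + 0 = (-38/3 + 231) + 0 = 655/3 + 0 = 655/3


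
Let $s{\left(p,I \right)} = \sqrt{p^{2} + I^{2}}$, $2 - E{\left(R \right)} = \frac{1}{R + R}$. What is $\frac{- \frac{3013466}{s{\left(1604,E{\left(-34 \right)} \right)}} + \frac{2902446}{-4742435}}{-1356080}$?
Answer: $\frac{1451223}{3215560627400} + \frac{25614461 \sqrt{11896719953}}{2016612999233030} \approx 0.0013859$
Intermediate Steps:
$E{\left(R \right)} = 2 - \frac{1}{2 R}$ ($E{\left(R \right)} = 2 - \frac{1}{R + R} = 2 - \frac{1}{2 R}$)
$s{\left(p,I \right)} = \sqrt{I^{2} + p^{2}}$
$\frac{- \frac{3013466}{s{\left(1604,E{\left(-34 \right)} \right)}} + \frac{2902446}{-4742435}}{-1356080} = \frac{- \frac{3013466}{\sqrt{\left(2 - \frac{1}{2 \left(-34\right)}\right)^{2} + 1604^{2}}} + \frac{2902446}{-4742435}}{-1356080} = \left(- \frac{3013466}{\sqrt{\left(2 - - \frac{1}{68}\right)^{2} + 2572816}} + 2902446 \left(- \frac{1}{4742435}\right)\right) \left(- \frac{1}{1356080}\right) = \left(- \frac{3013466}{\sqrt{\left(2 + \frac{1}{68}\right)^{2} + 2572816}} - \frac{2902446}{4742435}\right) \left(- \frac{1}{1356080}\right) = \left(- \frac{3013466}{\sqrt{\left(\frac{137}{68}\right)^{2} + 2572816}} - \frac{2902446}{4742435}\right) \left(- \frac{1}{1356080}\right) = \left(- \frac{3013466}{\sqrt{\frac{18769}{4624} + 2572816}} - \frac{2902446}{4742435}\right) \left(- \frac{1}{1356080}\right) = \left(- \frac{3013466}{\sqrt{\frac{11896719953}{4624}}} - \frac{2902446}{4742435}\right) \left(- \frac{1}{1356080}\right) = \left(- \frac{3013466}{\frac{1}{68} \sqrt{11896719953}} - \frac{2902446}{4742435}\right) \left(- \frac{1}{1356080}\right) = \left(- 3013466 \frac{68 \sqrt{11896719953}}{11896719953} - \frac{2902446}{4742435}\right) \left(- \frac{1}{1356080}\right) = \left(- \frac{204915688 \sqrt{11896719953}}{11896719953} - \frac{2902446}{4742435}\right) \left(- \frac{1}{1356080}\right) = \left(- \frac{2902446}{4742435} - \frac{204915688 \sqrt{11896719953}}{11896719953}\right) \left(- \frac{1}{1356080}\right) = \frac{1451223}{3215560627400} + \frac{25614461 \sqrt{11896719953}}{2016612999233030}$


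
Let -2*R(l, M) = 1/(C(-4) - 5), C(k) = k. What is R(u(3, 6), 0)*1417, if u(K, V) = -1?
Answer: 1417/18 ≈ 78.722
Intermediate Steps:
R(l, M) = 1/18 (R(l, M) = -1/(2*(-4 - 5)) = -½/(-9) = -½*(-⅑) = 1/18)
R(u(3, 6), 0)*1417 = (1/18)*1417 = 1417/18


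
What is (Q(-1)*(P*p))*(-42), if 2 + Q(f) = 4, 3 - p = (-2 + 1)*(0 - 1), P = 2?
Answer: -336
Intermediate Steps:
p = 2 (p = 3 - (-2 + 1)*(0 - 1) = 3 - (-1)*(-1) = 3 - 1*1 = 3 - 1 = 2)
Q(f) = 2 (Q(f) = -2 + 4 = 2)
(Q(-1)*(P*p))*(-42) = (2*(2*2))*(-42) = (2*4)*(-42) = 8*(-42) = -336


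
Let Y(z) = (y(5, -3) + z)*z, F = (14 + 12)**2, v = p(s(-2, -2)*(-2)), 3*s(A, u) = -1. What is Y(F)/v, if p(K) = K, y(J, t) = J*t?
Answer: 670254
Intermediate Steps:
s(A, u) = -1/3 (s(A, u) = (1/3)*(-1) = -1/3)
v = 2/3 (v = -1/3*(-2) = 2/3 ≈ 0.66667)
F = 676 (F = 26**2 = 676)
Y(z) = z*(-15 + z) (Y(z) = (5*(-3) + z)*z = (-15 + z)*z = z*(-15 + z))
Y(F)/v = (676*(-15 + 676))/(2/3) = (676*661)*(3/2) = 446836*(3/2) = 670254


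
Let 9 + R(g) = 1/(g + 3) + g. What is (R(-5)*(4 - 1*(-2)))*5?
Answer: -435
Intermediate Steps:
R(g) = -9 + g + 1/(3 + g) (R(g) = -9 + (1/(g + 3) + g) = -9 + (1/(3 + g) + g) = -9 + (g + 1/(3 + g)) = -9 + g + 1/(3 + g))
(R(-5)*(4 - 1*(-2)))*5 = (((-26 + (-5)**2 - 6*(-5))/(3 - 5))*(4 - 1*(-2)))*5 = (((-26 + 25 + 30)/(-2))*(4 + 2))*5 = (-1/2*29*6)*5 = -29/2*6*5 = -87*5 = -435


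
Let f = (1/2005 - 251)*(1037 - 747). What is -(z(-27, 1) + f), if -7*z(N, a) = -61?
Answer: 204296663/2807 ≈ 72781.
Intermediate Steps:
z(N, a) = 61/7 (z(N, a) = -⅐*(-61) = 61/7)
f = -29188732/401 (f = (1/2005 - 251)*290 = -503254/2005*290 = -29188732/401 ≈ -72790.)
-(z(-27, 1) + f) = -(61/7 - 29188732/401) = -1*(-204296663/2807) = 204296663/2807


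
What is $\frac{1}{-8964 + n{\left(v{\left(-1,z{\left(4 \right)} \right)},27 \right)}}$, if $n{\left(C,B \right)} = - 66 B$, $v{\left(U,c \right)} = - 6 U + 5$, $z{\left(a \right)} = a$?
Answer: $- \frac{1}{10746} \approx -9.3058 \cdot 10^{-5}$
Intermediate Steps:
$v{\left(U,c \right)} = 5 - 6 U$
$\frac{1}{-8964 + n{\left(v{\left(-1,z{\left(4 \right)} \right)},27 \right)}} = \frac{1}{-8964 - 1782} = \frac{1}{-10746} = - \frac{1}{10746}$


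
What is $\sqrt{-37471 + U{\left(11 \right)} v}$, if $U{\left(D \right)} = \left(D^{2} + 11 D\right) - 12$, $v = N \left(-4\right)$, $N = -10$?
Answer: $i \sqrt{28271} \approx 168.14 i$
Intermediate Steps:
$v = 40$ ($v = \left(-10\right) \left(-4\right) = 40$)
$U{\left(D \right)} = -12 + D^{2} + 11 D$
$\sqrt{-37471 + U{\left(11 \right)} v} = \sqrt{-37471 + \left(-12 + 11^{2} + 11 \cdot 11\right) 40} = \sqrt{-37471 + \left(-12 + 121 + 121\right) 40} = \sqrt{-37471 + 230 \cdot 40} = \sqrt{-37471 + 9200} = \sqrt{-28271} = i \sqrt{28271}$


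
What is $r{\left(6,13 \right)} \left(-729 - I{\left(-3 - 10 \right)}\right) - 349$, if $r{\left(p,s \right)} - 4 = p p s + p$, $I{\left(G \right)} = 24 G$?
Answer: $-199675$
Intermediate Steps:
$r{\left(p,s \right)} = 4 + p + s p^{2}$ ($r{\left(p,s \right)} = 4 + \left(p p s + p\right) = 4 + \left(p^{2} s + p\right) = 4 + \left(s p^{2} + p\right) = 4 + \left(p + s p^{2}\right) = 4 + p + s p^{2}$)
$r{\left(6,13 \right)} \left(-729 - I{\left(-3 - 10 \right)}\right) - 349 = \left(4 + 6 + 13 \cdot 6^{2}\right) \left(-729 - 24 \left(-3 - 10\right)\right) - 349 = \left(4 + 6 + 13 \cdot 36\right) \left(-729 - 24 \left(-3 - 10\right)\right) - 349 = \left(4 + 6 + 468\right) \left(-729 - 24 \left(-13\right)\right) - 349 = 478 \left(-729 - -312\right) - 349 = 478 \left(-729 + 312\right) - 349 = 478 \left(-417\right) - 349 = -199326 - 349 = -199675$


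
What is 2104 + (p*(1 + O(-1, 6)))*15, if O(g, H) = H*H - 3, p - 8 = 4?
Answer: 8224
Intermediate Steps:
p = 12 (p = 8 + 4 = 12)
O(g, H) = -3 + H² (O(g, H) = H² - 3 = -3 + H²)
2104 + (p*(1 + O(-1, 6)))*15 = 2104 + (12*(1 + (-3 + 6²)))*15 = 2104 + (12*(1 + (-3 + 36)))*15 = 2104 + (12*(1 + 33))*15 = 2104 + (12*34)*15 = 2104 + 408*15 = 2104 + 6120 = 8224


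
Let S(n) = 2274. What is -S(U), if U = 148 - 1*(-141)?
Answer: -2274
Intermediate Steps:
U = 289 (U = 148 + 141 = 289)
-S(U) = -1*2274 = -2274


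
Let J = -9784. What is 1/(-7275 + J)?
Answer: -1/17059 ≈ -5.8620e-5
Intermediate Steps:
1/(-7275 + J) = 1/(-7275 - 9784) = 1/(-17059) = -1/17059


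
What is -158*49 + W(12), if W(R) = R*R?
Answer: -7598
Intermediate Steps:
W(R) = R**2
-158*49 + W(12) = -158*49 + 12**2 = -7742 + 144 = -7598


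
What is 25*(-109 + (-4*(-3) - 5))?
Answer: -2550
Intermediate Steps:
25*(-109 + (-4*(-3) - 5)) = 25*(-109 + (12 - 5)) = 25*(-109 + 7) = 25*(-102) = -2550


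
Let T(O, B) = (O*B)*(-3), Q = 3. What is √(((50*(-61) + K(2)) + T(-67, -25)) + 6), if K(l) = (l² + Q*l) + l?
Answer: I*√8057 ≈ 89.761*I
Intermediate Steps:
K(l) = l² + 4*l (K(l) = (l² + 3*l) + l = l² + 4*l)
T(O, B) = -3*B*O (T(O, B) = (B*O)*(-3) = -3*B*O)
√(((50*(-61) + K(2)) + T(-67, -25)) + 6) = √(((50*(-61) + 2*(4 + 2)) - 3*(-25)*(-67)) + 6) = √(((-3050 + 2*6) - 5025) + 6) = √(((-3050 + 12) - 5025) + 6) = √((-3038 - 5025) + 6) = √(-8063 + 6) = √(-8057) = I*√8057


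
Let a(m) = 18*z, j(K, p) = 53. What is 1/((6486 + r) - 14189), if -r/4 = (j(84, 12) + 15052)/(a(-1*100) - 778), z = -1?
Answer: -199/1517792 ≈ -0.00013111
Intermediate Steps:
a(m) = -18 (a(m) = 18*(-1) = -18)
r = 15105/199 (r = -4*(53 + 15052)/(-18 - 778) = -60420/(-796) = -60420*(-1)/796 = -4*(-15105/796) = 15105/199 ≈ 75.905)
1/((6486 + r) - 14189) = 1/((6486 + 15105/199) - 14189) = 1/(1305819/199 - 14189) = 1/(-1517792/199) = -199/1517792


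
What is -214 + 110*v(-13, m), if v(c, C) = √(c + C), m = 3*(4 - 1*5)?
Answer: -214 + 440*I ≈ -214.0 + 440.0*I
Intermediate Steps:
m = -3 (m = 3*(4 - 5) = 3*(-1) = -3)
v(c, C) = √(C + c)
-214 + 110*v(-13, m) = -214 + 110*√(-3 - 13) = -214 + 110*√(-16) = -214 + 110*(4*I) = -214 + 440*I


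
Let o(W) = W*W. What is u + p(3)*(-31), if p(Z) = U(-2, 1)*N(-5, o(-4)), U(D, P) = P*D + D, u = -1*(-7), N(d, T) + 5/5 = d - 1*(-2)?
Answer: -489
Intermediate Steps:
o(W) = W**2
N(d, T) = 1 + d (N(d, T) = -1 + (d - 1*(-2)) = -1 + (d + 2) = -1 + (2 + d) = 1 + d)
u = 7
U(D, P) = D + D*P (U(D, P) = D*P + D = D + D*P)
p(Z) = 16 (p(Z) = (-2*(1 + 1))*(1 - 5) = -2*2*(-4) = -4*(-4) = 16)
u + p(3)*(-31) = 7 + 16*(-31) = 7 - 496 = -489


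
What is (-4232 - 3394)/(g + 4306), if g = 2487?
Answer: -7626/6793 ≈ -1.1226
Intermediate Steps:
(-4232 - 3394)/(g + 4306) = (-4232 - 3394)/(2487 + 4306) = -7626/6793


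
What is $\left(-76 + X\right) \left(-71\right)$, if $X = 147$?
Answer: $-5041$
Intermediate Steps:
$\left(-76 + X\right) \left(-71\right) = \left(-76 + 147\right) \left(-71\right) = 71 \left(-71\right) = -5041$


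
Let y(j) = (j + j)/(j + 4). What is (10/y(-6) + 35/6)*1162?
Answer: 8715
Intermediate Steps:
y(j) = 2*j/(4 + j) (y(j) = (2*j)/(4 + j) = 2*j/(4 + j))
(10/y(-6) + 35/6)*1162 = (10/((2*(-6)/(4 - 6))) + 35/6)*1162 = (10/((2*(-6)/(-2))) + 35*(⅙))*1162 = (10/((2*(-6)*(-½))) + 35/6)*1162 = (10/6 + 35/6)*1162 = (10*(⅙) + 35/6)*1162 = (5/3 + 35/6)*1162 = (15/2)*1162 = 8715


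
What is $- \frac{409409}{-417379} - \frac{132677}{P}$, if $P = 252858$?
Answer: $\frac{48145747339}{105537619182} \approx 0.45619$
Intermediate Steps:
$- \frac{409409}{-417379} - \frac{132677}{P} = - \frac{409409}{-417379} - \frac{132677}{252858} = \left(-409409\right) \left(- \frac{1}{417379}\right) - \frac{132677}{252858} = \frac{409409}{417379} - \frac{132677}{252858} = \frac{48145747339}{105537619182}$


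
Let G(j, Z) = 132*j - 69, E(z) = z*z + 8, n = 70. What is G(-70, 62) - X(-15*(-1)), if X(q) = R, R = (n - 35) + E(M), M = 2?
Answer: -9356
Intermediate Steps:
E(z) = 8 + z² (E(z) = z² + 8 = 8 + z²)
G(j, Z) = -69 + 132*j
R = 47 (R = (70 - 35) + (8 + 2²) = 35 + (8 + 4) = 35 + 12 = 47)
X(q) = 47
G(-70, 62) - X(-15*(-1)) = (-69 + 132*(-70)) - 1*47 = (-69 - 9240) - 47 = -9309 - 47 = -9356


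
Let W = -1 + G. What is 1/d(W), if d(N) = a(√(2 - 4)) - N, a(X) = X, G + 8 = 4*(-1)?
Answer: 13/171 - I*√2/171 ≈ 0.076023 - 0.0082702*I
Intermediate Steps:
G = -12 (G = -8 + 4*(-1) = -8 - 4 = -12)
W = -13 (W = -1 - 12 = -13)
d(N) = -N + I*√2 (d(N) = √(2 - 4) - N = √(-2) - N = I*√2 - N = -N + I*√2)
1/d(W) = 1/(-1*(-13) + I*√2) = 1/(13 + I*√2)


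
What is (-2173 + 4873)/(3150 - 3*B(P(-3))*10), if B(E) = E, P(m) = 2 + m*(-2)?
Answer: 90/97 ≈ 0.92784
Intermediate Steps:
P(m) = 2 - 2*m
(-2173 + 4873)/(3150 - 3*B(P(-3))*10) = (-2173 + 4873)/(3150 - 3*(2 - 2*(-3))*10) = 2700/(3150 - 3*(2 + 6)*10) = 2700/(3150 - 3*8*10) = 2700/(3150 - 24*10) = 2700/(3150 - 240) = 2700/2910 = 2700*(1/2910) = 90/97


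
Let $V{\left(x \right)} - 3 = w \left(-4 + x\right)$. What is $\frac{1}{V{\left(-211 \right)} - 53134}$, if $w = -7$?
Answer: $- \frac{1}{51626} \approx -1.937 \cdot 10^{-5}$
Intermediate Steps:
$V{\left(x \right)} = 31 - 7 x$ ($V{\left(x \right)} = 3 - 7 \left(-4 + x\right) = 3 - \left(-28 + 7 x\right) = 31 - 7 x$)
$\frac{1}{V{\left(-211 \right)} - 53134} = \frac{1}{\left(31 - -1477\right) - 53134} = \frac{1}{\left(31 + 1477\right) - 53134} = \frac{1}{1508 - 53134} = \frac{1}{-51626} = - \frac{1}{51626}$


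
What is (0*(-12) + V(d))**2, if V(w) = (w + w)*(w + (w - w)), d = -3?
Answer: 324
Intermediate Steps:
V(w) = 2*w**2 (V(w) = (2*w)*(w + 0) = (2*w)*w = 2*w**2)
(0*(-12) + V(d))**2 = (0*(-12) + 2*(-3)**2)**2 = (0 + 2*9)**2 = (0 + 18)**2 = 18**2 = 324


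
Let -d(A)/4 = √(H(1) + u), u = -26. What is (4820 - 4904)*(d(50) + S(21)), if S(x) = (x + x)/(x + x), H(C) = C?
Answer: -84 + 1680*I ≈ -84.0 + 1680.0*I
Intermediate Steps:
d(A) = -20*I (d(A) = -4*√(1 - 26) = -20*I)
S(x) = 1 (S(x) = (2*x)/((2*x)) = (2*x)*(1/(2*x)) = 1)
(4820 - 4904)*(d(50) + S(21)) = (4820 - 4904)*(-20*I + 1) = -84*(1 - 20*I) = -84 + 1680*I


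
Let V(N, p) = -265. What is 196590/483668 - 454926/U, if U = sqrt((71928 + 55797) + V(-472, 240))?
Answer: 98295/241834 - 227463*sqrt(31865)/31865 ≈ -1273.8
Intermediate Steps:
U = 2*sqrt(31865) (U = sqrt((71928 + 55797) - 265) = sqrt(127725 - 265) = sqrt(127460) = 2*sqrt(31865) ≈ 357.02)
196590/483668 - 454926/U = 196590/483668 - 454926*sqrt(31865)/63730 = 196590*(1/483668) - 227463*sqrt(31865)/31865 = 98295/241834 - 227463*sqrt(31865)/31865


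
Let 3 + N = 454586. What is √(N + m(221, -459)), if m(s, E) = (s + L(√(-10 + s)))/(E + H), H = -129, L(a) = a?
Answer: √(801883749 - 3*√211)/42 ≈ 674.23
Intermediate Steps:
m(s, E) = (s + √(-10 + s))/(-129 + E) (m(s, E) = (s + √(-10 + s))/(E - 129) = (s + √(-10 + s))/(-129 + E))
N = 454583 (N = -3 + 454586 = 454583)
√(N + m(221, -459)) = √(454583 + (221 + √(-10 + 221))/(-129 - 459)) = √(454583 + (221 + √211)/(-588)) = √(454583 - (221 + √211)/588) = √(454583 + (-221/588 - √211/588)) = √(267294583/588 - √211/588)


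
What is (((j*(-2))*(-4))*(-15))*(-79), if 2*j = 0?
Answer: 0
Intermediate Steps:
j = 0 (j = (½)*0 = 0)
(((j*(-2))*(-4))*(-15))*(-79) = (((0*(-2))*(-4))*(-15))*(-79) = ((0*(-4))*(-15))*(-79) = (0*(-15))*(-79) = 0*(-79) = 0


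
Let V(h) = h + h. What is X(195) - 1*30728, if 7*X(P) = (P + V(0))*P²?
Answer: 7199779/7 ≈ 1.0285e+6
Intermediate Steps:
V(h) = 2*h
X(P) = P³/7 (X(P) = ((P + 2*0)*P²)/7 = ((P + 0)*P²)/7 = (P*P²)/7 = P³/7)
X(195) - 1*30728 = (⅐)*195³ - 1*30728 = (⅐)*7414875 - 30728 = 7414875/7 - 30728 = 7199779/7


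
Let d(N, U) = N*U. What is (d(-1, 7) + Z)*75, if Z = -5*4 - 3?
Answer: -2250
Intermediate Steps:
Z = -23 (Z = -20 - 3 = -23)
(d(-1, 7) + Z)*75 = (-1*7 - 23)*75 = (-7 - 23)*75 = -30*75 = -2250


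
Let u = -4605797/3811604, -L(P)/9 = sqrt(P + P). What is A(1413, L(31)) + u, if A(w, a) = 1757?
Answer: 6692382431/3811604 ≈ 1755.8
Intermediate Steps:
L(P) = -9*sqrt(2)*sqrt(P) (L(P) = -9*sqrt(P + P) = -9*sqrt(2)*sqrt(P))
u = -4605797/3811604 (u = -4605797*1/3811604 = -4605797/3811604 ≈ -1.2084)
A(1413, L(31)) + u = 1757 - 4605797/3811604 = 6692382431/3811604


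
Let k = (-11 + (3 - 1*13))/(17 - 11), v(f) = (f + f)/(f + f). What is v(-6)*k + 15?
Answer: 23/2 ≈ 11.500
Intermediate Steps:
v(f) = 1 (v(f) = (2*f)/((2*f)) = (2*f)*(1/(2*f)) = 1)
k = -7/2 (k = (-11 + (3 - 13))/6 = (-11 - 10)*(1/6) = -21*1/6 = -7/2 ≈ -3.5000)
v(-6)*k + 15 = 1*(-7/2) + 15 = -7/2 + 15 = 23/2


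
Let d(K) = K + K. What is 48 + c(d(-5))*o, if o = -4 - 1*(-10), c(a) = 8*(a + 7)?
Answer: -96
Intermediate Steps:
d(K) = 2*K
c(a) = 56 + 8*a (c(a) = 8*(7 + a) = 56 + 8*a)
o = 6 (o = -4 + 10 = 6)
48 + c(d(-5))*o = 48 + (56 + 8*(2*(-5)))*6 = 48 + (56 + 8*(-10))*6 = 48 + (56 - 80)*6 = 48 - 24*6 = 48 - 144 = -96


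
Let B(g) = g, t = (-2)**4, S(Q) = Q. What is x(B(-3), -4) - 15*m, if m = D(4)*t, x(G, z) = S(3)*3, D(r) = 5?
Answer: -1191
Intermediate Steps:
t = 16
x(G, z) = 9 (x(G, z) = 3*3 = 9)
m = 80 (m = 5*16 = 80)
x(B(-3), -4) - 15*m = 9 - 15*80 = 9 - 1200 = -1191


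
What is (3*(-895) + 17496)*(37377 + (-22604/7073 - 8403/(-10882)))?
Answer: 42606223422985743/76968386 ≈ 5.5355e+8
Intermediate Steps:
(3*(-895) + 17496)*(37377 + (-22604/7073 - 8403/(-10882))) = (-2685 + 17496)*(37377 + (-22604*1/7073 - 8403*(-1/10882))) = 14811*(37377 + (-22604/7073 + 8403/10882)) = 14811*(37377 - 186542309/76968386) = 14811*(2876660821213/76968386) = 42606223422985743/76968386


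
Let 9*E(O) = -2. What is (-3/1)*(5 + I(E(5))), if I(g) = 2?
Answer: -21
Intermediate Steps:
E(O) = -2/9 (E(O) = (⅑)*(-2) = -2/9)
(-3/1)*(5 + I(E(5))) = (-3/1)*(5 + 2) = -3*1*7 = -3*7 = -21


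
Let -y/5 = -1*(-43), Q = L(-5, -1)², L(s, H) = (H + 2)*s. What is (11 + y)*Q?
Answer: -5100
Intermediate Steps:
L(s, H) = s*(2 + H) (L(s, H) = (2 + H)*s = s*(2 + H))
Q = 25 (Q = (-5*(2 - 1))² = (-5*1)² = (-5)² = 25)
y = -215 (y = -(-5)*(-43) = -5*43 = -215)
(11 + y)*Q = (11 - 215)*25 = -204*25 = -5100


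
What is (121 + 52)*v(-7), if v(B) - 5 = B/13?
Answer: 10034/13 ≈ 771.85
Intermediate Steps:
v(B) = 5 + B/13
(121 + 52)*v(-7) = (121 + 52)*(5 + (1/13)*(-7)) = 173*(5 - 7/13) = 173*(58/13) = 10034/13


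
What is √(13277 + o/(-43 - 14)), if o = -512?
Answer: √43166157/57 ≈ 115.26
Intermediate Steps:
√(13277 + o/(-43 - 14)) = √(13277 - 512/(-43 - 14)) = √(13277 - 512/(-57)) = √(13277 - 1/57*(-512)) = √(13277 + 512/57) = √(757301/57) = √43166157/57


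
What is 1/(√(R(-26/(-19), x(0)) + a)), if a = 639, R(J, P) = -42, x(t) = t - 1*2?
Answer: √597/597 ≈ 0.040927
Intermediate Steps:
x(t) = -2 + t (x(t) = t - 2 = -2 + t)
1/(√(R(-26/(-19), x(0)) + a)) = 1/(√(-42 + 639)) = 1/(√597) = √597/597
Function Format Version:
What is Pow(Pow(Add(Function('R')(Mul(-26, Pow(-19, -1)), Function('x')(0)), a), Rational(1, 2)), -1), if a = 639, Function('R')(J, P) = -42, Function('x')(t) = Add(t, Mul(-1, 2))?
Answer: Mul(Rational(1, 597), Pow(597, Rational(1, 2))) ≈ 0.040927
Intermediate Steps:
Function('x')(t) = Add(-2, t) (Function('x')(t) = Add(t, -2) = Add(-2, t))
Pow(Pow(Add(Function('R')(Mul(-26, Pow(-19, -1)), Function('x')(0)), a), Rational(1, 2)), -1) = Pow(Pow(Add(-42, 639), Rational(1, 2)), -1) = Pow(Pow(597, Rational(1, 2)), -1) = Mul(Rational(1, 597), Pow(597, Rational(1, 2)))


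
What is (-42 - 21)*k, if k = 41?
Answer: -2583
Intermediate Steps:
(-42 - 21)*k = (-42 - 21)*41 = -63*41 = -2583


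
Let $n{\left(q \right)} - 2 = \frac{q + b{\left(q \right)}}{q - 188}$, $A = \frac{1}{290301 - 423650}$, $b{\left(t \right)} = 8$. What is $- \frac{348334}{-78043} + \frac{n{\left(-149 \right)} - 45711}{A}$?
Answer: $\frac{22900940828909586}{3757213} \approx 6.0952 \cdot 10^{9}$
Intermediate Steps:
$A = - \frac{1}{133349}$ ($A = \frac{1}{-133349} = - \frac{1}{133349} \approx -7.4991 \cdot 10^{-6}$)
$n{\left(q \right)} = 2 + \frac{8 + q}{-188 + q}$ ($n{\left(q \right)} = 2 + \frac{q + 8}{q - 188} = 2 + \frac{8 + q}{-188 + q}$)
$- \frac{348334}{-78043} + \frac{n{\left(-149 \right)} - 45711}{A} = - \frac{348334}{-78043} + \frac{\frac{-368 + 3 \left(-149\right)}{-188 - 149} - 45711}{- \frac{1}{133349}} = \left(-348334\right) \left(- \frac{1}{78043}\right) + \left(\frac{-368 - 447}{-337} - 45711\right) \left(-133349\right) = \frac{49762}{11149} + \left(\left(- \frac{1}{337}\right) \left(-815\right) - 45711\right) \left(-133349\right) = \frac{49762}{11149} + \left(\frac{815}{337} - 45711\right) \left(-133349\right) = \frac{49762}{11149} - - \frac{2054080259408}{337} = \frac{49762}{11149} + \frac{2054080259408}{337} = \frac{22900940828909586}{3757213}$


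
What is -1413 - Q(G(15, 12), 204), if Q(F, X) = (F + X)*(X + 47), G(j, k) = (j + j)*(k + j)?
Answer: -255927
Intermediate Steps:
G(j, k) = 2*j*(j + k) (G(j, k) = (2*j)*(j + k) = 2*j*(j + k))
Q(F, X) = (47 + X)*(F + X) (Q(F, X) = (F + X)*(47 + X) = (47 + X)*(F + X))
-1413 - Q(G(15, 12), 204) = -1413 - (204² + 47*(2*15*(15 + 12)) + 47*204 + (2*15*(15 + 12))*204) = -1413 - (41616 + 47*(2*15*27) + 9588 + (2*15*27)*204) = -1413 - (41616 + 47*810 + 9588 + 810*204) = -1413 - (41616 + 38070 + 9588 + 165240) = -1413 - 1*254514 = -1413 - 254514 = -255927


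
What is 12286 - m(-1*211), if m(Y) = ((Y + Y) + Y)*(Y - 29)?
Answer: -139634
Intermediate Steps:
m(Y) = 3*Y*(-29 + Y) (m(Y) = (2*Y + Y)*(-29 + Y) = (3*Y)*(-29 + Y) = 3*Y*(-29 + Y))
12286 - m(-1*211) = 12286 - 3*(-1*211)*(-29 - 1*211) = 12286 - 3*(-211)*(-29 - 211) = 12286 - 3*(-211)*(-240) = 12286 - 1*151920 = 12286 - 151920 = -139634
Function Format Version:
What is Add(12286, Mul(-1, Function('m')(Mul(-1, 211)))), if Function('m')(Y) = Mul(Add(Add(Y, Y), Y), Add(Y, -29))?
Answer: -139634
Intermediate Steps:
Function('m')(Y) = Mul(3, Y, Add(-29, Y)) (Function('m')(Y) = Mul(Add(Mul(2, Y), Y), Add(-29, Y)) = Mul(Mul(3, Y), Add(-29, Y)) = Mul(3, Y, Add(-29, Y)))
Add(12286, Mul(-1, Function('m')(Mul(-1, 211)))) = Add(12286, Mul(-1, Mul(3, Mul(-1, 211), Add(-29, Mul(-1, 211))))) = Add(12286, Mul(-1, Mul(3, -211, Add(-29, -211)))) = Add(12286, Mul(-1, Mul(3, -211, -240))) = Add(12286, Mul(-1, 151920)) = Add(12286, -151920) = -139634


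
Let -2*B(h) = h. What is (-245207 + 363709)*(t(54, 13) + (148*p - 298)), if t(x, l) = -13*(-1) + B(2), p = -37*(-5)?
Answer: 3210693188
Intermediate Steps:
B(h) = -h/2
p = 185
t(x, l) = 12 (t(x, l) = -13*(-1) - ½*2 = 13 - 1 = 12)
(-245207 + 363709)*(t(54, 13) + (148*p - 298)) = (-245207 + 363709)*(12 + (148*185 - 298)) = 118502*(12 + (27380 - 298)) = 118502*(12 + 27082) = 118502*27094 = 3210693188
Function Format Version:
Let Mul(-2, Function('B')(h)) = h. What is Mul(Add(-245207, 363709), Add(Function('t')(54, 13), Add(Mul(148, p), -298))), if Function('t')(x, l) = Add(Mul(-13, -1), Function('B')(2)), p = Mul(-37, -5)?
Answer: 3210693188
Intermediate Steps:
Function('B')(h) = Mul(Rational(-1, 2), h)
p = 185
Function('t')(x, l) = 12 (Function('t')(x, l) = Add(Mul(-13, -1), Mul(Rational(-1, 2), 2)) = Add(13, -1) = 12)
Mul(Add(-245207, 363709), Add(Function('t')(54, 13), Add(Mul(148, p), -298))) = Mul(Add(-245207, 363709), Add(12, Add(Mul(148, 185), -298))) = Mul(118502, Add(12, Add(27380, -298))) = Mul(118502, Add(12, 27082)) = Mul(118502, 27094) = 3210693188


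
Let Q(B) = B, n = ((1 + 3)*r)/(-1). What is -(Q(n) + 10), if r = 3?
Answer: 2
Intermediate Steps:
n = -12 (n = ((1 + 3)*3)/(-1) = (4*3)*(-1) = 12*(-1) = -12)
-(Q(n) + 10) = -(-12 + 10) = -1*(-2) = 2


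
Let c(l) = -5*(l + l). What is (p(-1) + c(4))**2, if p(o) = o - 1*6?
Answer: 2209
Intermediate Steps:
p(o) = -6 + o (p(o) = o - 6 = -6 + o)
c(l) = -10*l
(p(-1) + c(4))**2 = ((-6 - 1) - 10*4)**2 = (-7 - 40)**2 = (-47)**2 = 2209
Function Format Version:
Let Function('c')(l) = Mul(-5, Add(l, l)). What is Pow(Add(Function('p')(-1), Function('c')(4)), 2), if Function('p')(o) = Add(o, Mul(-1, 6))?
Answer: 2209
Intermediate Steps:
Function('p')(o) = Add(-6, o) (Function('p')(o) = Add(o, -6) = Add(-6, o))
Function('c')(l) = Mul(-10, l) (Function('c')(l) = Mul(-5, Mul(2, l)) = Mul(-10, l))
Pow(Add(Function('p')(-1), Function('c')(4)), 2) = Pow(Add(Add(-6, -1), Mul(-10, 4)), 2) = Pow(Add(-7, -40), 2) = Pow(-47, 2) = 2209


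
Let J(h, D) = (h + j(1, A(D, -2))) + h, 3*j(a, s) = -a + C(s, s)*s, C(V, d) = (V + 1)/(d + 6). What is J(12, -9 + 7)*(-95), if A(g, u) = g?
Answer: -13585/6 ≈ -2264.2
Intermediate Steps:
C(V, d) = (1 + V)/(6 + d)
j(a, s) = -a/3 + s*(1 + s)/(3*(6 + s)) (j(a, s) = (-a + ((1 + s)/(6 + s))*s)/3 = (-a + s*(1 + s)/(6 + s))/3 = -a/3 + s*(1 + s)/(3*(6 + s)))
J(h, D) = 2*h + (-6 - D + D*(1 + D))/(3*(6 + D)) (J(h, D) = (h + (D*(1 + D) - 1*1*(6 + D))/(3*(6 + D))) + h = (h + (D*(1 + D) + (-6 - D))/(3*(6 + D))) + h = (h + (-6 - D + D*(1 + D))/(3*(6 + D))) + h = 2*h + (-6 - D + D*(1 + D))/(3*(6 + D)))
J(12, -9 + 7)*(-95) = (((-9 + 7)*(1 + (-9 + 7)) + (-1 + 6*12)*(6 + (-9 + 7)))/(3*(6 + (-9 + 7))))*(-95) = ((-2*(1 - 2) + (-1 + 72)*(6 - 2))/(3*(6 - 2)))*(-95) = ((⅓)*(-2*(-1) + 71*4)/4)*(-95) = ((⅓)*(¼)*(2 + 284))*(-95) = ((⅓)*(¼)*286)*(-95) = (143/6)*(-95) = -13585/6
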